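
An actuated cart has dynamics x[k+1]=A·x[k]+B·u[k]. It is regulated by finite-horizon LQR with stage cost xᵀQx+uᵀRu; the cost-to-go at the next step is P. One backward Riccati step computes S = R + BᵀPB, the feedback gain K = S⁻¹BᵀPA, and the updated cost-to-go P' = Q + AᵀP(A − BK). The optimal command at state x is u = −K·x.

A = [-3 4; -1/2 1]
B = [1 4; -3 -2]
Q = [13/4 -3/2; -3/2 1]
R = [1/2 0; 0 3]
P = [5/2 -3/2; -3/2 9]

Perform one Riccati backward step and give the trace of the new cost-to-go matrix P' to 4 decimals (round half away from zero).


BᵀP = [7.0000 -28.5000; 13.0000 -24.0000]
S = R + BᵀPB = [1/2 0; 0 3] + [92.5000 85.0000; 85.0000 100.0000] = [93.0000 85.0000; 85.0000 103.0000]
BᵀPA = [-6.7500 -0.5000; -27.0000 28.0000]
K = S⁻¹·BᵀPA = [0.6796 -1.0329; -0.8230 1.1243]
A−BK = [-0.3877 0.5359; -0.1072 0.1497]
AᵀP(A−BK) = [2.6173 -3.6173; -3.6173 5.0044]
P' = Q + AᵀP(A−BK) = [5.8673 -5.1173; -5.1173 6.0044]
tr(P') = 11.8716

11.8716


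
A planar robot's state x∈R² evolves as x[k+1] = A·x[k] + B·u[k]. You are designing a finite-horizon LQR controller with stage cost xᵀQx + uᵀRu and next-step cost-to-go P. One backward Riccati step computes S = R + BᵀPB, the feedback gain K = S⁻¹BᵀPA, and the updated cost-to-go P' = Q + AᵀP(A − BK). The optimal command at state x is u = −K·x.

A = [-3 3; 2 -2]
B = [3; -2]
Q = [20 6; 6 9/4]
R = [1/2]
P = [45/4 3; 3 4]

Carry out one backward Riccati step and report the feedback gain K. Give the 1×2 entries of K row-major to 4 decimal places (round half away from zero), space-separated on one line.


-0.9939 0.9939

BᵀP = [27.7500 1.0000]
S = R + BᵀPB = [1/2] + [81.2500] = [81.7500]
BᵀPA = [-81.2500 81.2500]
K = S⁻¹·BᵀPA = [-0.9939 0.9939]
A−BK = [-0.0183 0.0183; 0.0122 -0.0122]
AᵀP(A−BK) = [0.4969 -0.4969; -0.4969 0.4969]
P' = Q + AᵀP(A−BK) = [20.4969 5.5031; 5.5031 2.7469]
tr(P') = 23.2439


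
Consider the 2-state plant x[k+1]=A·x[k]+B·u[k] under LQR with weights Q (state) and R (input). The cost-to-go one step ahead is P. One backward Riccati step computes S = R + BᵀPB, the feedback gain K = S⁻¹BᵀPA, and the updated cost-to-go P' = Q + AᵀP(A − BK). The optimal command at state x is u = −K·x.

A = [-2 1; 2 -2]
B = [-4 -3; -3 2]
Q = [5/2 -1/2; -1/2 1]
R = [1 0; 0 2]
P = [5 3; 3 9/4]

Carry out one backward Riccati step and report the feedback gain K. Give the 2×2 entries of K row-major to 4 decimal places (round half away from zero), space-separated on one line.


BᵀP = [-29.0000 -18.7500; -9.0000 -4.5000]
S = R + BᵀPB = [1 0; 0 2] + [172.2500 49.5000; 49.5000 18.0000] = [173.2500 49.5000; 49.5000 20.0000]
BᵀPA = [20.5000 8.5000; 9.0000 0.0000]
K = S⁻¹·BᵀPA = [-0.0350 0.1675; 0.5366 -0.4146]
A−BK = [-0.5302 0.4262; 0.8219 -0.6681]
AᵀP(A−BK) = [0.8879 -0.7026; -0.7026 0.5760]
P' = Q + AᵀP(A−BK) = [3.3879 -1.2026; -1.2026 1.5760]
tr(P') = 4.9639

-0.0350 0.1675 0.5366 -0.4146


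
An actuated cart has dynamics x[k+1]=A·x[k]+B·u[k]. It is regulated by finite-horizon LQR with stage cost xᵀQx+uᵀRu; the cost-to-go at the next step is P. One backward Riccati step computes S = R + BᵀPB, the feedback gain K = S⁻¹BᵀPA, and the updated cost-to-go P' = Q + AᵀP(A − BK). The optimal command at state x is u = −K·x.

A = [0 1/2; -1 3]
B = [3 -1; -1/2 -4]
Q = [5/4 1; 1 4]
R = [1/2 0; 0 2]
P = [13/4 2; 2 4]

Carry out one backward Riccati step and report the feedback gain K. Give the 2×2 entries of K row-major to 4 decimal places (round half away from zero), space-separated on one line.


0.0698 -0.0533 0.2314 -0.7149

BᵀP = [8.7500 4.0000; -11.2500 -18.0000]
S = R + BᵀPB = [1/2 0; 0 2] + [24.2500 -24.7500; -24.7500 83.2500] = [24.7500 -24.7500; -24.7500 85.2500]
BᵀPA = [-4.0000 16.3750; 18.0000 -59.6250]
K = S⁻¹·BᵀPA = [0.0698 -0.0533; 0.2314 -0.7149]
A−BK = [0.0220 -0.0551; -0.0395 0.1139]
AᵀP(A−BK) = [0.1139 -0.3453; -0.3453 1.0601]
P' = Q + AᵀP(A−BK) = [1.3639 0.6547; 0.6547 5.0601]
tr(P') = 6.4240


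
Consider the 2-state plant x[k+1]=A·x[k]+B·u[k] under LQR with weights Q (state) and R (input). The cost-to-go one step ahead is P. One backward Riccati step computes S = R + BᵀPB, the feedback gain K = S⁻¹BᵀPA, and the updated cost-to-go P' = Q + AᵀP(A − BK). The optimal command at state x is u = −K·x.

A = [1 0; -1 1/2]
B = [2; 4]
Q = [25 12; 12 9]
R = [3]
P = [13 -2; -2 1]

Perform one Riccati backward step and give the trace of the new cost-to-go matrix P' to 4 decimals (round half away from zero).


BᵀP = [18.0000 0.0000]
S = R + BᵀPB = [3] + [36.0000] = [39.0000]
BᵀPA = [18.0000 0.0000]
K = S⁻¹·BᵀPA = [0.4615 0.0000]
A−BK = [0.0769 0.0000; -2.8462 0.5000]
AᵀP(A−BK) = [9.6923 -1.5000; -1.5000 0.2500]
P' = Q + AᵀP(A−BK) = [34.6923 10.5000; 10.5000 9.2500]
tr(P') = 43.9423

43.9423


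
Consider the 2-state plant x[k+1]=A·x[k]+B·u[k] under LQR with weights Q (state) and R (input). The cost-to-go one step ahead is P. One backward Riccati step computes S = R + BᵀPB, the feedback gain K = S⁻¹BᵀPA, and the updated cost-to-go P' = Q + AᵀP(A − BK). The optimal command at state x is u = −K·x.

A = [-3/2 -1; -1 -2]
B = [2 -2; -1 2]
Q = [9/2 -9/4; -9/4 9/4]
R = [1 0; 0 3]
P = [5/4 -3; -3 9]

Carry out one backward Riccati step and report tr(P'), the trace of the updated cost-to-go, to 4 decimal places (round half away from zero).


BᵀP = [5.5000 -15.0000; -8.5000 24.0000]
S = R + BᵀPB = [1 0; 0 3] + [26.0000 -41.0000; -41.0000 65.0000] = [27.0000 -41.0000; -41.0000 68.0000]
BᵀPA = [6.7500 24.5000; -11.2500 -39.5000]
K = S⁻¹·BᵀPA = [-0.0145 0.3000; -0.1742 -0.4000]
A−BK = [-1.8194 -2.4000; -0.6661 -0.9000]
AᵀP(A−BK) = [0.9508 1.3500; 1.3500 2.1000]
P' = Q + AᵀP(A−BK) = [5.4508 -0.9000; -0.9000 4.3500]
tr(P') = 9.8008

9.8008


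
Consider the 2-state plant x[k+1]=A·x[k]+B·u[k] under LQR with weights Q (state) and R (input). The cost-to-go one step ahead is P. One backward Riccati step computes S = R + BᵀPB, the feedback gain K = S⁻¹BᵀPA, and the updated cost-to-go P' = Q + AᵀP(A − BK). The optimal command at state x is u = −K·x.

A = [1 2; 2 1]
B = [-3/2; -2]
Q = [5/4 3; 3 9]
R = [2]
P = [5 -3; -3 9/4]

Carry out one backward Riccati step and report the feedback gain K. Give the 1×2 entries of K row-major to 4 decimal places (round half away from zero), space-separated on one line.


-0.3529 -0.7059

BᵀP = [-1.5000 0.0000]
S = R + BᵀPB = [2] + [2.2500] = [4.2500]
BᵀPA = [-1.5000 -3.0000]
K = S⁻¹·BᵀPA = [-0.3529 -0.7059]
A−BK = [0.4706 0.9412; 1.2941 -0.4118]
AᵀP(A−BK) = [1.4706 -1.5588; -1.5588 8.1324]
P' = Q + AᵀP(A−BK) = [2.7206 1.4412; 1.4412 17.1324]
tr(P') = 19.8529


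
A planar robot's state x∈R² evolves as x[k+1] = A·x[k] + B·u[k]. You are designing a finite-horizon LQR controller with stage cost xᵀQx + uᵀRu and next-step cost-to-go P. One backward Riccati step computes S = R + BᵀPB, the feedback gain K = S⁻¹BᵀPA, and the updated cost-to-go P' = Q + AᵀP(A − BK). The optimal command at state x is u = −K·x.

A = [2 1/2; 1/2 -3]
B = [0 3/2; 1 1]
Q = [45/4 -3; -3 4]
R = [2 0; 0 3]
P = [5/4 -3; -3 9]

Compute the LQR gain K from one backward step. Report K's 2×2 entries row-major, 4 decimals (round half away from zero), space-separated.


BᵀP = [-3.0000 9.0000; -1.1250 4.5000]
S = R + BᵀPB = [2 0; 0 3] + [9.0000 4.5000; 4.5000 2.8125] = [11.0000 4.5000; 4.5000 5.8125]
BᵀPA = [-1.5000 -28.5000; 0.0000 -14.0625]
K = S⁻¹·BᵀPA = [-0.1996 -2.3433; 0.1545 -0.6052]
A−BK = [1.7682 1.4077; 0.5451 -0.0515]
AᵀP(A−BK) = [0.9506 1.4850; 1.4850 15.0172]
P' = Q + AᵀP(A−BK) = [12.2006 -1.5150; -1.5150 19.0172]
tr(P') = 31.2178

-0.1996 -2.3433 0.1545 -0.6052


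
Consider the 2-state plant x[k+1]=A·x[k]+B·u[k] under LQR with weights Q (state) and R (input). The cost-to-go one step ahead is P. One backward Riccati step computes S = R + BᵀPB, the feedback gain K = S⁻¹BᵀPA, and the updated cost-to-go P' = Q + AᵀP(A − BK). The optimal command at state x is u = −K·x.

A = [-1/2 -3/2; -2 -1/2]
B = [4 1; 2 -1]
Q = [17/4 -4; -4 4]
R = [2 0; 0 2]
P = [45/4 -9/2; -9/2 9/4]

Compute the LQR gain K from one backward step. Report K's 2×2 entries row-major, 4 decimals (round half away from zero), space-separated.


-0.1245 -0.3337 0.4812 -0.1523

BᵀP = [36.0000 -13.5000; 15.7500 -6.7500]
S = R + BᵀPB = [2 0; 0 2] + [117.0000 49.5000; 49.5000 22.5000] = [119.0000 49.5000; 49.5000 24.5000]
BᵀPA = [9.0000 -47.2500; 5.6250 -20.2500]
K = S⁻¹·BᵀPA = [-0.1245 -0.3337; 0.4812 -0.1523]
A−BK = [-0.4831 -0.0129; -1.2697 0.0150]
AᵀP(A−BK) = [1.2266 -0.0774; -0.0774 0.2732]
P' = Q + AᵀP(A−BK) = [5.4766 -4.0774; -4.0774 4.2732]
tr(P') = 9.7498


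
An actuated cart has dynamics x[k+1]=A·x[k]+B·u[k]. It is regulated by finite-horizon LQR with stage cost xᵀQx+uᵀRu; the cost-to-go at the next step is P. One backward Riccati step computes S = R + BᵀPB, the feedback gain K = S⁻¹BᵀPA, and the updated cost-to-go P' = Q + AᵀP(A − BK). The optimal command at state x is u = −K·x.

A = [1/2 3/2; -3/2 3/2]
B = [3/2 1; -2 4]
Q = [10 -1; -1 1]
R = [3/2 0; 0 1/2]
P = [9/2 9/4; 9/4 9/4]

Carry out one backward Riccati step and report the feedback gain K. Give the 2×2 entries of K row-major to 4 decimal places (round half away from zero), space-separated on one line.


BᵀP = [2.2500 -1.1250; 13.5000 11.2500]
S = R + BᵀPB = [3/2 0; 0 1/2] + [5.6250 -2.2500; -2.2500 58.5000] = [7.1250 -2.2500; -2.2500 59.0000]
BᵀPA = [2.8125 1.6875; -10.1250 37.1250]
K = S⁻¹·BᵀPA = [0.3447 0.4409; -0.1585 0.6460]
A−BK = [0.1414 0.1927; -0.1767 -0.2025]
AᵀP(A−BK) = [0.2386 0.2388; 0.2388 0.5840]
P' = Q + AᵀP(A−BK) = [10.2386 -0.7612; -0.7612 1.5840]
tr(P') = 11.8225

0.3447 0.4409 -0.1585 0.6460


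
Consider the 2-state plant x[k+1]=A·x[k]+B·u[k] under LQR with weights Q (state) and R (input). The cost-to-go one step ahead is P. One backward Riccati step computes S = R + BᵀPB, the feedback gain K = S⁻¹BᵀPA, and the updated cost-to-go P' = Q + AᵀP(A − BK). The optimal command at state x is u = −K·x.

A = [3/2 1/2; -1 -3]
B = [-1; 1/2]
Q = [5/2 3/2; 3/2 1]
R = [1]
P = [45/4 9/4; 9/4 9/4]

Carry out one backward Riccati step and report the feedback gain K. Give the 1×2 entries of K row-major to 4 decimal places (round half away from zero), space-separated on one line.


-1.3314 -0.1598

BᵀP = [-10.1250 -1.1250]
S = R + BᵀPB = [1] + [9.5625] = [10.5625]
BᵀPA = [-14.0625 -1.6875]
K = S⁻¹·BᵀPA = [-1.3314 -0.1598]
A−BK = [0.1686 0.3402; -0.3343 -2.9201]
AᵀP(A−BK) = [2.0902 1.6908; 1.6908 16.0429]
P' = Q + AᵀP(A−BK) = [4.5902 3.1908; 3.1908 17.0429]
tr(P') = 21.6331


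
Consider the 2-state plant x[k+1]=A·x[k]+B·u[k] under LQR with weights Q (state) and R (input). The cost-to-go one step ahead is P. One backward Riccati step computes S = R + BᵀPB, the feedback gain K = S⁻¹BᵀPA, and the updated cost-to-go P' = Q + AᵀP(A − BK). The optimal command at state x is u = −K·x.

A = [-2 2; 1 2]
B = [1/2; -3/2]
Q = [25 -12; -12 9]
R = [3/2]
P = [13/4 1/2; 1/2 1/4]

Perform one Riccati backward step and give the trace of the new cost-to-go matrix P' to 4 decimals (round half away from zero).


60.5368

BᵀP = [0.8750 -0.1250]
S = R + BᵀPB = [3/2] + [0.6250] = [2.1250]
BᵀPA = [-1.8750 1.5000]
K = S⁻¹·BᵀPA = [-0.8824 0.7059]
A−BK = [-1.5588 1.6471; -0.3235 3.0588]
AᵀP(A−BK) = [9.5956 -12.1765; -12.1765 16.9412]
P' = Q + AᵀP(A−BK) = [34.5956 -24.1765; -24.1765 25.9412]
tr(P') = 60.5368


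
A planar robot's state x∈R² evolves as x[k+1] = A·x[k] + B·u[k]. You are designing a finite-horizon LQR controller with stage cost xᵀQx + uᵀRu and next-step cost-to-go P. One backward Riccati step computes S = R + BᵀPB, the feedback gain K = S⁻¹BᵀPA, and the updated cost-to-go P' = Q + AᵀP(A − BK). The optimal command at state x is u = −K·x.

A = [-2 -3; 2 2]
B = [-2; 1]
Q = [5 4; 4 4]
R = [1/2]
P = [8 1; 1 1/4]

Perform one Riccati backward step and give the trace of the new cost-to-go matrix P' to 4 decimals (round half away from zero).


BᵀP = [-15.0000 -1.7500]
S = R + BᵀPB = [1/2] + [28.2500] = [28.7500]
BᵀPA = [26.5000 41.5000]
K = S⁻¹·BᵀPA = [0.9217 1.4435]
A−BK = [-0.1565 -0.1130; 1.0783 0.5565]
AᵀP(A−BK) = [0.5739 0.7478; 0.7478 1.0957]
P' = Q + AᵀP(A−BK) = [5.5739 4.7478; 4.7478 5.0957]
tr(P') = 10.6696

10.6696


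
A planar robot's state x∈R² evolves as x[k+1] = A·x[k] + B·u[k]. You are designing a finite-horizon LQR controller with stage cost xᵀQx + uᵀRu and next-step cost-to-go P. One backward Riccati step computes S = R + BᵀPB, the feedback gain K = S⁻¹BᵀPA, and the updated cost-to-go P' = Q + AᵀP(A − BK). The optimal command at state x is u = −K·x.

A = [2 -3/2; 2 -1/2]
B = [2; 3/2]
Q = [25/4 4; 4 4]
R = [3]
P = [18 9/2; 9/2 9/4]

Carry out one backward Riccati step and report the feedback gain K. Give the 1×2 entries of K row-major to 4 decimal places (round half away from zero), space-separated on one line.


BᵀP = [42.7500 12.3750]
S = R + BᵀPB = [3] + [104.0625] = [107.0625]
BᵀPA = [110.2500 -70.3125]
K = S⁻¹·BᵀPA = [1.0298 -0.6567]
A−BK = [-0.0595 -0.1865; 0.4553 0.4851]
AᵀP(A−BK) = [3.4676 -1.8441; -1.8441 1.6353]
P' = Q + AᵀP(A−BK) = [9.7176 2.1559; 2.1559 5.6353]
tr(P') = 15.3529

1.0298 -0.6567


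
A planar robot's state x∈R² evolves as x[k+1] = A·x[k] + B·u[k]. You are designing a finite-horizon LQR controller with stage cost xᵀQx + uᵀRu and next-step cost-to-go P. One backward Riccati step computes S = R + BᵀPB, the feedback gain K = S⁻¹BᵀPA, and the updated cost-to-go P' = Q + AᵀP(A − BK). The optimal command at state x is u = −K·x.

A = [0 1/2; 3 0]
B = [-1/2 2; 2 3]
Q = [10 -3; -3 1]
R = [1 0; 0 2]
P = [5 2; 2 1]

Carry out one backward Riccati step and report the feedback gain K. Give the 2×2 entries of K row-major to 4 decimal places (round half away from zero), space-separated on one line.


0.4444 -0.0769 0.3333 0.1538

BᵀP = [1.5000 1.0000; 16.0000 7.0000]
S = R + BᵀPB = [1 0; 0 2] + [1.2500 6.0000; 6.0000 53.0000] = [2.2500 6.0000; 6.0000 55.0000]
BᵀPA = [3.0000 0.7500; 21.0000 8.0000]
K = S⁻¹·BᵀPA = [0.4444 -0.0769; 0.3333 0.1538]
A−BK = [-0.4444 0.1538; 1.1111 -0.3077]
AᵀP(A−BK) = [0.6667 0.0000; 0.0000 0.0769]
P' = Q + AᵀP(A−BK) = [10.6667 -3.0000; -3.0000 1.0769]
tr(P') = 11.7436


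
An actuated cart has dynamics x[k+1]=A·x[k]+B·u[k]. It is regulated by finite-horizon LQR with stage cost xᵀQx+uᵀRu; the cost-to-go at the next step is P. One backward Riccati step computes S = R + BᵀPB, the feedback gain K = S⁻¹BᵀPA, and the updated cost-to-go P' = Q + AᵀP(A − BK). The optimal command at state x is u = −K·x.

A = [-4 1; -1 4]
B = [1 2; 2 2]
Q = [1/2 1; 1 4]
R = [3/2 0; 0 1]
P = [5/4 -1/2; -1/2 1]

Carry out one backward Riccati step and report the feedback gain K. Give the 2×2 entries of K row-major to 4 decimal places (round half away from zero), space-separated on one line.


BᵀP = [0.2500 1.5000; 1.5000 1.0000]
S = R + BᵀPB = [3/2 0; 0 1] + [3.2500 3.5000; 3.5000 5.0000] = [4.7500 3.5000; 3.5000 6.0000]
BᵀPA = [-2.5000 6.2500; -7.0000 5.5000]
K = S⁻¹·BᵀPA = [0.5846 1.1231; -1.5077 0.2615]
A−BK = [-1.5692 -0.6462; 0.8462 1.2308]
AᵀP(A−BK) = [7.9077 4.1385; 4.1385 4.7923]
P' = Q + AᵀP(A−BK) = [8.4077 5.1385; 5.1385 8.7923]
tr(P') = 17.2000

0.5846 1.1231 -1.5077 0.2615


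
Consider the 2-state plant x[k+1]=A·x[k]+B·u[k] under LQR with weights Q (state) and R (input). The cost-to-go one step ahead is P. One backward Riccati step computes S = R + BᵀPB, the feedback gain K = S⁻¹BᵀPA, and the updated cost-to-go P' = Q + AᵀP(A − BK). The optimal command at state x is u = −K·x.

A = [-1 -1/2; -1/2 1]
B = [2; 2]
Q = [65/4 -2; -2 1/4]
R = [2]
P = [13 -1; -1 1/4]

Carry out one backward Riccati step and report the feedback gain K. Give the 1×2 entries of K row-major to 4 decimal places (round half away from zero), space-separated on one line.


BᵀP = [24.0000 -1.5000]
S = R + BᵀPB = [2] + [45.0000] = [47.0000]
BᵀPA = [-23.2500 -13.5000]
K = S⁻¹·BᵀPA = [-0.4947 -0.2872]
A−BK = [-0.0106 0.0745; 0.4894 1.5745]
AᵀP(A−BK) = [0.5612 0.4468; 0.4468 0.6223]
P' = Q + AᵀP(A−BK) = [16.8112 -1.5532; -1.5532 0.8723]
tr(P') = 17.6835

-0.4947 -0.2872


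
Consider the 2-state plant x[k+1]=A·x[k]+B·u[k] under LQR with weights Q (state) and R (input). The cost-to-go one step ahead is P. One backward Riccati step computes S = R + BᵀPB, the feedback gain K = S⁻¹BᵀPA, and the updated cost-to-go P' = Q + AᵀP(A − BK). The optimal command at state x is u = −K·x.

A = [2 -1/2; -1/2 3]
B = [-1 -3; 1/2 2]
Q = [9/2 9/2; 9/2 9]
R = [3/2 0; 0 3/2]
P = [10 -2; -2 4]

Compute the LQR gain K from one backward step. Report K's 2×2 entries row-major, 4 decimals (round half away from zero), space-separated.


BᵀP = [-11.0000 4.0000; -34.0000 14.0000]
S = R + BᵀPB = [3/2 0; 0 3/2] + [13.0000 41.0000; 41.0000 130.0000] = [14.5000 41.0000; 41.0000 131.5000]
BᵀPA = [-24.0000 17.5000; -75.0000 59.0000]
K = S⁻¹·BᵀPA = [-0.3588 -0.5216; -0.4585 0.6113]
A−BK = [0.2658 0.8123; 0.5963 2.0382]
AᵀP(A−BK) = [2.0033 4.8289; 4.8289 17.5615]
P' = Q + AᵀP(A−BK) = [6.5033 9.3289; 9.3289 26.5615]
tr(P') = 33.0648

-0.3588 -0.5216 -0.4585 0.6113


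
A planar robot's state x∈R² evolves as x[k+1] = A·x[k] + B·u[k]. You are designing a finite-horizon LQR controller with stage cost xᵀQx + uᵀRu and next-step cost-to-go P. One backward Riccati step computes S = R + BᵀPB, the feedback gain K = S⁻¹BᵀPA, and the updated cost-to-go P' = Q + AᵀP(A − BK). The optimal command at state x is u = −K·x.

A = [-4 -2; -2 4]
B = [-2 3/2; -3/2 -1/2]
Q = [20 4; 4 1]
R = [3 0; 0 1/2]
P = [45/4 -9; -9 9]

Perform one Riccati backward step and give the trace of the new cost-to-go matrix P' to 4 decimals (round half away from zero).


BᵀP = [-9.0000 4.5000; 21.3750 -18.0000]
S = R + BᵀPB = [3 0; 0 1/2] + [11.2500 -15.7500; -15.7500 41.0625] = [14.2500 -15.7500; -15.7500 41.5625]
BᵀPA = [27.0000 36.0000; -49.5000 -114.7500]
K = S⁻¹·BᵀPA = [0.9952 -0.9037; -0.8138 -3.1034]
A−BK = [-0.7888 0.8476; -0.9141 1.0927]
AᵀP(A−BK) = [4.8438 -3.2161; -3.2161 9.4229]
P' = Q + AᵀP(A−BK) = [24.8438 0.7839; 0.7839 10.4229]
tr(P') = 35.2666

35.2666


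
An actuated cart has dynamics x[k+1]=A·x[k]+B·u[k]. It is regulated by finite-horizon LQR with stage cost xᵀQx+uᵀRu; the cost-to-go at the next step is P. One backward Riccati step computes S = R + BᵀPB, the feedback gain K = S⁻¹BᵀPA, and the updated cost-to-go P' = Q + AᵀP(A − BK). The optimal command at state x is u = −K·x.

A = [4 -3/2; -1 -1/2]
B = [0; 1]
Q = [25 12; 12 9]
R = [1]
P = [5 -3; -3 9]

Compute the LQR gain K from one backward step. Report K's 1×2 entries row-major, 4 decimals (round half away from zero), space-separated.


BᵀP = [-3.0000 9.0000]
S = R + BᵀPB = [1] + [9.0000] = [10.0000]
BᵀPA = [-21.0000 0.0000]
K = S⁻¹·BᵀPA = [-2.1000 0.0000]
A−BK = [4.0000 -1.5000; 1.1000 -0.5000]
AᵀP(A−BK) = [68.9000 -24.0000; -24.0000 9.0000]
P' = Q + AᵀP(A−BK) = [93.9000 -12.0000; -12.0000 18.0000]
tr(P') = 111.9000

-2.1000 0.0000


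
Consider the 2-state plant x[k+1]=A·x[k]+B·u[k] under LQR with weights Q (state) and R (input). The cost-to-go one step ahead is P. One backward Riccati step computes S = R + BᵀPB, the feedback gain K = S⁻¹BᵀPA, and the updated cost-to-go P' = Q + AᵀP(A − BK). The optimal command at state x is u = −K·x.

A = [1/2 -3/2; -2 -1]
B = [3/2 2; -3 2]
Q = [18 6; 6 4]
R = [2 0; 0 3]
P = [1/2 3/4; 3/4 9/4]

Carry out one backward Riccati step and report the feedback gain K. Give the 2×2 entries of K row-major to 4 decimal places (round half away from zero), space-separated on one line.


BᵀP = [-1.5000 -5.6250; 2.5000 6.0000]
S = R + BᵀPB = [2 0; 0 3] + [14.6250 -14.2500; -14.2500 17.0000] = [16.6250 -14.2500; -14.2500 20.0000]
BᵀPA = [10.5000 7.8750; -10.7500 -9.7500]
K = S⁻¹·BᵀPA = [0.4389 0.1434; -0.2248 -0.3853]
A−BK = [0.2912 -0.9445; -0.2337 0.2009]
AᵀP(A−BK) = [0.6001 0.3520; 0.3520 0.7388]
P' = Q + AᵀP(A−BK) = [18.6001 6.3520; 6.3520 4.7388]
tr(P') = 23.3388

0.4389 0.1434 -0.2248 -0.3853


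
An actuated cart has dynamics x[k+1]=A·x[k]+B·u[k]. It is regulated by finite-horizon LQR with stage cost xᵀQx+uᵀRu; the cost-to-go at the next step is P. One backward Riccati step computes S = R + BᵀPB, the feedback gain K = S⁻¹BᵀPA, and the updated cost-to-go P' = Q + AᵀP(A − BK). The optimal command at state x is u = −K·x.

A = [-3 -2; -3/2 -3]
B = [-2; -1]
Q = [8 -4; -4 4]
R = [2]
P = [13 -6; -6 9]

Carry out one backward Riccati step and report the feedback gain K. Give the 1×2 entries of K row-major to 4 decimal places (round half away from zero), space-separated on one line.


1.4231 0.7949

BᵀP = [-20.0000 3.0000]
S = R + BᵀPB = [2] + [37.0000] = [39.0000]
BᵀPA = [55.5000 31.0000]
K = S⁻¹·BᵀPA = [1.4231 0.7949]
A−BK = [-0.1538 -0.4103; -0.0769 -2.2051]
AᵀP(A−BK) = [4.2692 2.3846; 2.3846 36.3590]
P' = Q + AᵀP(A−BK) = [12.2692 -1.6154; -1.6154 40.3590]
tr(P') = 52.6282


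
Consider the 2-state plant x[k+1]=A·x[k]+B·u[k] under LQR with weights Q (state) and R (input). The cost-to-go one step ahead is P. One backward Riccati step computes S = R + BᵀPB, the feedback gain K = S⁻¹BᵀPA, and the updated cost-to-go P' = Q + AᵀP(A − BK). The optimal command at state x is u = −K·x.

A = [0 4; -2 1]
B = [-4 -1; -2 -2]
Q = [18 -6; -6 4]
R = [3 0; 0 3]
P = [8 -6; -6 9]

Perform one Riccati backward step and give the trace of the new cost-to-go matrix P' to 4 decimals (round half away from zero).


BᵀP = [-20.0000 6.0000; 4.0000 -12.0000]
S = R + BᵀPB = [3 0; 0 3] + [68.0000 8.0000; 8.0000 20.0000] = [71.0000 8.0000; 8.0000 23.0000]
BᵀPA = [-12.0000 -74.0000; 24.0000 4.0000]
K = S⁻¹·BᵀPA = [-0.2983 -1.1052; 1.1472 0.5583]
A−BK = [-0.0459 0.1377; -0.3021 -0.0937]
AᵀP(A−BK) = [4.8872 3.3384; 3.3384 4.9847]
P' = Q + AᵀP(A−BK) = [22.8872 -2.6616; -2.6616 8.9847]
tr(P') = 31.8719

31.8719


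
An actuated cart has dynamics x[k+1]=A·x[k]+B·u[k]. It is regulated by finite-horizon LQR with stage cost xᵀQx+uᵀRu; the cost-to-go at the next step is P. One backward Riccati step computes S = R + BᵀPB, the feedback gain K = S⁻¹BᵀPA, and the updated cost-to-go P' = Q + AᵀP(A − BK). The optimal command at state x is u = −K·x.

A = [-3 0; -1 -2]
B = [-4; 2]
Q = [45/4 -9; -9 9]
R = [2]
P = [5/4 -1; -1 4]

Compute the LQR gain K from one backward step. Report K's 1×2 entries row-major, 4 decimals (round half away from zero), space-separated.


BᵀP = [-7.0000 12.0000]
S = R + BᵀPB = [2] + [52.0000] = [54.0000]
BᵀPA = [9.0000 -24.0000]
K = S⁻¹·BᵀPA = [0.1667 -0.4444]
A−BK = [-2.3333 -1.7778; -1.3333 -1.1111]
AᵀP(A−BK) = [7.7500 6.0000; 6.0000 5.3333]
P' = Q + AᵀP(A−BK) = [19.0000 -3.0000; -3.0000 14.3333]
tr(P') = 33.3333

0.1667 -0.4444


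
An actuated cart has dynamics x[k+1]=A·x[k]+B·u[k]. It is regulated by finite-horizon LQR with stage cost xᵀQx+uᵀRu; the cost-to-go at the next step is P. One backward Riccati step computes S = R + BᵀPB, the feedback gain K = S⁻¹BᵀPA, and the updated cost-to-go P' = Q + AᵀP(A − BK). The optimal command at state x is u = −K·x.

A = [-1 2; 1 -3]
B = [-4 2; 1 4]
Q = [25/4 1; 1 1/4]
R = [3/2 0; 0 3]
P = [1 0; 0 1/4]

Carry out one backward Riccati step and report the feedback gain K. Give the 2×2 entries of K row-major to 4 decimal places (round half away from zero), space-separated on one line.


BᵀP = [-4.0000 0.2500; 2.0000 1.0000]
S = R + BᵀPB = [3/2 0; 0 3] + [16.2500 -7.0000; -7.0000 8.0000] = [17.7500 -7.0000; -7.0000 11.0000]
BᵀPA = [4.2500 -8.7500; -1.0000 1.0000]
K = S⁻¹·BᵀPA = [0.2718 -0.6103; 0.0821 -0.2974]
A−BK = [-0.0769 0.1538; 0.4000 -1.2000]
AᵀP(A−BK) = [0.1769 -0.4538; -0.4538 1.2077]
P' = Q + AᵀP(A−BK) = [6.4269 0.5462; 0.5462 1.4577]
tr(P') = 7.8846

0.2718 -0.6103 0.0821 -0.2974


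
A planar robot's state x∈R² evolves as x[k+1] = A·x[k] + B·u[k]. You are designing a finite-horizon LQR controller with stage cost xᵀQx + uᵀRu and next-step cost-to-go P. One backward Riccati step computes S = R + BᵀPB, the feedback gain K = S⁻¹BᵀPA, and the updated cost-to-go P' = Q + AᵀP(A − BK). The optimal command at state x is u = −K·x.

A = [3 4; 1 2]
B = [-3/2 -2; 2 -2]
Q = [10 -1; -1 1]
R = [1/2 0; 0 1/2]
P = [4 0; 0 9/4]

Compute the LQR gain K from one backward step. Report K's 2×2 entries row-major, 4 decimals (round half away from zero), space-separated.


-0.5592 -0.5608 -1.0519 -1.5419

BᵀP = [-6.0000 4.5000; -8.0000 -4.5000]
S = R + BᵀPB = [1/2 0; 0 1/2] + [18.0000 3.0000; 3.0000 25.0000] = [18.5000 3.0000; 3.0000 25.5000]
BᵀPA = [-13.5000 -15.0000; -28.5000 -41.0000]
K = S⁻¹·BᵀPA = [-0.5592 -0.5608; -1.0519 -1.5419]
A−BK = [0.0575 0.0751; 0.0146 0.0378]
AᵀP(A−BK) = [0.7233 0.9862; 0.9862 1.3717]
P' = Q + AᵀP(A−BK) = [10.7233 -0.0138; -0.0138 2.3717]
tr(P') = 13.0949


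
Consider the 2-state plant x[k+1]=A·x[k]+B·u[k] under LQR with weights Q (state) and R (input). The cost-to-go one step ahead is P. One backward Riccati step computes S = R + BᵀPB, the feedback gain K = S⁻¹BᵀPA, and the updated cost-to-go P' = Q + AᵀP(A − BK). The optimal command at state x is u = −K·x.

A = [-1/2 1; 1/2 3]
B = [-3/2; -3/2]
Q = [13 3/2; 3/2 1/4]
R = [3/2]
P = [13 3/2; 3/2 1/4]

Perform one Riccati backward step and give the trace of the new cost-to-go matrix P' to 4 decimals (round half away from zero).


BᵀP = [-21.7500 -2.6250]
S = R + BᵀPB = [3/2] + [36.5625] = [38.0625]
BᵀPA = [9.5625 -29.6250]
K = S⁻¹·BᵀPA = [0.2512 -0.7783]
A−BK = [-0.1232 -0.1675; 0.8768 1.8325]
AᵀP(A−BK) = [0.1601 -0.1823; -0.1823 1.1921]
P' = Q + AᵀP(A−BK) = [13.1601 1.3177; 1.3177 1.4421]
tr(P') = 14.6022

14.6022


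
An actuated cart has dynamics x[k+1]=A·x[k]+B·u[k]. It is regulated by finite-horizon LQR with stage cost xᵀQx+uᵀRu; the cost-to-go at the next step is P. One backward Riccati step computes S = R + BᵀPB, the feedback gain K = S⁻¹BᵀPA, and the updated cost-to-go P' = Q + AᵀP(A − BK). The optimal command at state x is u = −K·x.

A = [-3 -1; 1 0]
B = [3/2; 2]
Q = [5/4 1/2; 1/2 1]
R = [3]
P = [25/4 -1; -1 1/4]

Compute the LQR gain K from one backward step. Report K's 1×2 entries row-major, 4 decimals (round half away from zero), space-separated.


-1.9171 -0.6114

BᵀP = [7.3750 -1.0000]
S = R + BᵀPB = [3] + [9.0625] = [12.0625]
BᵀPA = [-23.1250 -7.3750]
K = S⁻¹·BᵀPA = [-1.9171 -0.6114]
A−BK = [-0.1244 -0.0829; 4.8342 1.2228]
AᵀP(A−BK) = [18.1671 5.6114; 5.6114 1.7409]
P' = Q + AᵀP(A−BK) = [19.4171 6.1114; 6.1114 2.7409]
tr(P') = 22.1580


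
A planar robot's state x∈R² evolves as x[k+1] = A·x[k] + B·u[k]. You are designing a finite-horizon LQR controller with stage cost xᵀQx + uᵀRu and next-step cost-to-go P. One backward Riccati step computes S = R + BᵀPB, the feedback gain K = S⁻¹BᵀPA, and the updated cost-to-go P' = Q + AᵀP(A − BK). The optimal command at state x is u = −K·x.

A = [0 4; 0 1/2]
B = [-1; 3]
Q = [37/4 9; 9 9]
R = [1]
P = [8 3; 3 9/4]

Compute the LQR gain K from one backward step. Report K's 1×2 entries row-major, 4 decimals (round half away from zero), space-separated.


BᵀP = [1.0000 3.7500]
S = R + BᵀPB = [1] + [10.2500] = [11.2500]
BᵀPA = [0.0000 5.8750]
K = S⁻¹·BᵀPA = [0.0000 0.5222]
A−BK = [0.0000 4.5222; 0.0000 -1.0667]
AᵀP(A−BK) = [0.0000 0.0000; 0.0000 137.4944]
P' = Q + AᵀP(A−BK) = [9.2500 9.0000; 9.0000 146.4944]
tr(P') = 155.7444

0.0000 0.5222


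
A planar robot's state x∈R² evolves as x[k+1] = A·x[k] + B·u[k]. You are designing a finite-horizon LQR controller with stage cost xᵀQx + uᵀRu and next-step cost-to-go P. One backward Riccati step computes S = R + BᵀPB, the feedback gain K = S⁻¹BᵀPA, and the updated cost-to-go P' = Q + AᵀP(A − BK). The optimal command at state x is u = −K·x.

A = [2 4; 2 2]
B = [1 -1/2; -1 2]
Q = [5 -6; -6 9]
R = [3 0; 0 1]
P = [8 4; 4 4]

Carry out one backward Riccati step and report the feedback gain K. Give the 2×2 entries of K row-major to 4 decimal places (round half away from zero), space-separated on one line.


BᵀP = [4.0000 0.0000; 4.0000 6.0000]
S = R + BᵀPB = [3 0; 0 1] + [4.0000 -2.0000; -2.0000 10.0000] = [7.0000 -2.0000; -2.0000 11.0000]
BᵀPA = [8.0000 16.0000; 20.0000 28.0000]
K = S⁻¹·BᵀPA = [1.7534 3.1781; 2.1370 3.1233]
A−BK = [1.3151 2.3836; -0.5205 -1.0685]
AᵀP(A−BK) = [23.2329 40.1096; 40.1096 69.6986]
P' = Q + AᵀP(A−BK) = [28.2329 34.1096; 34.1096 78.6986]
tr(P') = 106.9315

1.7534 3.1781 2.1370 3.1233


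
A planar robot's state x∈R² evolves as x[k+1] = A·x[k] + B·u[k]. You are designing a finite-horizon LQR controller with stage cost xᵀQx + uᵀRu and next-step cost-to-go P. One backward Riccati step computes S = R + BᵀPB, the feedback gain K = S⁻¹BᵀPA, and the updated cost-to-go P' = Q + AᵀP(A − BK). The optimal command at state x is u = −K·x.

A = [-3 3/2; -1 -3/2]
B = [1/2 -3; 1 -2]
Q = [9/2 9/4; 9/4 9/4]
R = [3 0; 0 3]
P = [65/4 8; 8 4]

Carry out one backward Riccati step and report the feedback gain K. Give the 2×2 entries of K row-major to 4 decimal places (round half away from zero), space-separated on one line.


-0.1951 0.0258 0.8179 -0.1817

BᵀP = [16.1250 8.0000; -64.7500 -32.0000]
S = R + BᵀPB = [3 0; 0 3] + [16.0625 -64.3750; -64.3750 258.2500] = [19.0625 -64.3750; -64.3750 261.2500]
BᵀPA = [-56.3750 12.1875; 226.2500 -49.1250]
K = S⁻¹·BᵀPA = [-0.1951 0.0258; 0.8179 -0.1817]
A−BK = [-0.4486 0.9421; 0.8310 -1.8892]
AᵀP(A−BK) = [2.1892 -0.5652; -0.5652 0.3230]
P' = Q + AᵀP(A−BK) = [6.6892 1.6848; 1.6848 2.5730]
tr(P') = 9.2621


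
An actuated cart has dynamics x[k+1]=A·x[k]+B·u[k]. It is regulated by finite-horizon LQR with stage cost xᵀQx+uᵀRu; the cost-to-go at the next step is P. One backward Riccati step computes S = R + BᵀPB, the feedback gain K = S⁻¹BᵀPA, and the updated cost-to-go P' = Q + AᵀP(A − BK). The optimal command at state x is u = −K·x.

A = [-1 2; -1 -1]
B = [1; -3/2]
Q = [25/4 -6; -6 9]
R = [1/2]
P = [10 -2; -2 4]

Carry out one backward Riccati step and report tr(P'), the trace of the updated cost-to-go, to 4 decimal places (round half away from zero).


BᵀP = [13.0000 -8.0000]
S = R + BᵀPB = [1/2] + [25.0000] = [25.5000]
BᵀPA = [-5.0000 34.0000]
K = S⁻¹·BᵀPA = [-0.1961 1.3333]
A−BK = [-0.8039 0.6667; -1.2941 1.0000]
AᵀP(A−BK) = [9.0196 -7.3333; -7.3333 6.6667]
P' = Q + AᵀP(A−BK) = [15.2696 -13.3333; -13.3333 15.6667]
tr(P') = 30.9363

30.9363


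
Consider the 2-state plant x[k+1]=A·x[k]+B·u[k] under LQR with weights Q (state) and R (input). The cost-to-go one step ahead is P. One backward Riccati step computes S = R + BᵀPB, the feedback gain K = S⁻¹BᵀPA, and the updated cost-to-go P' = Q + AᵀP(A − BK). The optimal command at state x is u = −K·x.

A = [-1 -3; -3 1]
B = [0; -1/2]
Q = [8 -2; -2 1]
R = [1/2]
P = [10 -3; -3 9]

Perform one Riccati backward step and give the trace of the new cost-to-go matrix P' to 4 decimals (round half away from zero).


117.1818

BᵀP = [1.5000 -4.5000]
S = R + BᵀPB = [1/2] + [2.2500] = [2.7500]
BᵀPA = [12.0000 -9.0000]
K = S⁻¹·BᵀPA = [4.3636 -3.2727]
A−BK = [-1.0000 -3.0000; -0.8182 -0.6364]
AᵀP(A−BK) = [20.6364 18.2727; 18.2727 87.5455]
P' = Q + AᵀP(A−BK) = [28.6364 16.2727; 16.2727 88.5455]
tr(P') = 117.1818


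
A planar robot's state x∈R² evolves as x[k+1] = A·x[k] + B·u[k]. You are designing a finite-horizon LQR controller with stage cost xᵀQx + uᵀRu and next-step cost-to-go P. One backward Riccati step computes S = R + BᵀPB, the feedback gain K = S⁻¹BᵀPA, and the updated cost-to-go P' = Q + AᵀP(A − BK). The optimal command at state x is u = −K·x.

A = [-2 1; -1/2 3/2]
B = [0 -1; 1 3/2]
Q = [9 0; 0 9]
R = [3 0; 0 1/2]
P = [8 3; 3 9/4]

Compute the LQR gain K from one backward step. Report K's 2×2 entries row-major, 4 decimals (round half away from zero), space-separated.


-1.4724 1.2677 1.6142 -0.7480

BᵀP = [3.0000 2.2500; -3.5000 0.3750]
S = R + BᵀPB = [3 0; 0 1/2] + [2.2500 0.3750; 0.3750 4.0625] = [5.2500 0.3750; 0.3750 4.5625]
BᵀPA = [-7.1250 6.3750; 6.8125 -2.9375]
K = S⁻¹·BᵀPA = [-1.4724 1.2677; 1.6142 -0.7480]
A−BK = [-0.3858 0.2520; -1.4488 1.3543]
AᵀP(A−BK) = [17.0748 -14.0591; -14.0591 11.7835]
P' = Q + AᵀP(A−BK) = [26.0748 -14.0591; -14.0591 20.7835]
tr(P') = 46.8583


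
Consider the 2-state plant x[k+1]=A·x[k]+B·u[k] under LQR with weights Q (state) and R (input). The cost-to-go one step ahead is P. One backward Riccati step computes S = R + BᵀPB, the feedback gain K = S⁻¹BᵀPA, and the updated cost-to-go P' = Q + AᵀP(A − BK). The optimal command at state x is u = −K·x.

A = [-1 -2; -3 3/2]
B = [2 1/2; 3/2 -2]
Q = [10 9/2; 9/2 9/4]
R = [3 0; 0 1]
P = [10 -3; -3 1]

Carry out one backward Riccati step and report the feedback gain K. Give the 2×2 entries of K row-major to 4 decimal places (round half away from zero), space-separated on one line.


-0.2133 -0.6092 0.2276 -1.2627

BᵀP = [15.5000 -4.5000; 11.0000 -3.5000]
S = R + BᵀPB = [3 0; 0 1] + [24.2500 16.7500; 16.7500 12.5000] = [27.2500 16.7500; 16.7500 13.5000]
BᵀPA = [-2.0000 -37.7500; -0.5000 -27.2500]
K = S⁻¹·BᵀPA = [-0.2133 -0.6092; 0.2276 -1.2627]
A−BK = [-0.6872 -0.1503; -2.2248 -0.1117]
AᵀP(A−BK) = [0.6872 0.1503; 0.1503 2.8454]
P' = Q + AᵀP(A−BK) = [10.6872 4.6503; 4.6503 5.0954]
tr(P') = 15.7826


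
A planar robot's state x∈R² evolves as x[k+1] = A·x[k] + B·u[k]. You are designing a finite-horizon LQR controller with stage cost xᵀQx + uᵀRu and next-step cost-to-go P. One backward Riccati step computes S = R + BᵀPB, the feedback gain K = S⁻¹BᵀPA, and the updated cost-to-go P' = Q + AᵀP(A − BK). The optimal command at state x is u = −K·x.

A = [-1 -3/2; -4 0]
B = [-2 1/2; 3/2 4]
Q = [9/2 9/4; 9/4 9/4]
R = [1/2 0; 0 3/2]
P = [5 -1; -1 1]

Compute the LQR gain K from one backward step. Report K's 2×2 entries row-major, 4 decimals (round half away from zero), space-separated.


0.1861 0.6626 -0.9515 -0.2180

BᵀP = [-11.5000 3.5000; -1.5000 3.5000]
S = R + BᵀPB = [1/2 0; 0 3/2] + [28.2500 8.2500; 8.2500 13.2500] = [28.7500 8.2500; 8.2500 14.7500]
BᵀPA = [-2.5000 17.2500; -12.5000 2.2500]
K = S⁻¹·BᵀPA = [0.1861 0.6626; -0.9515 -0.2180]
A−BK = [-0.1520 -0.0658; -0.4730 -0.1217]
AᵀP(A−BK) = [1.5709 0.4308; 0.4308 0.3113]
P' = Q + AᵀP(A−BK) = [6.0709 2.6808; 2.6808 2.5613]
tr(P') = 8.6322


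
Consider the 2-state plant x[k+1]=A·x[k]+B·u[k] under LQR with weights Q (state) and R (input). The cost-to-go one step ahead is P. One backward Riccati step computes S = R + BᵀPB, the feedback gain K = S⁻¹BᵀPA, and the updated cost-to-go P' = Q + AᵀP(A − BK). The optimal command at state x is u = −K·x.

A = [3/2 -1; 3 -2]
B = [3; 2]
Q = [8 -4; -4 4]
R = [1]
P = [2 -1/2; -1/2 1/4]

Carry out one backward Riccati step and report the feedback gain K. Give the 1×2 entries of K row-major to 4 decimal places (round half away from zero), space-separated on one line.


0.3214 -0.2143

BᵀP = [5.0000 -1.0000]
S = R + BᵀPB = [1] + [13.0000] = [14.0000]
BᵀPA = [4.5000 -3.0000]
K = S⁻¹·BᵀPA = [0.3214 -0.2143]
A−BK = [0.5357 -0.3571; 2.3571 -1.5714]
AᵀP(A−BK) = [0.8036 -0.5357; -0.5357 0.3571]
P' = Q + AᵀP(A−BK) = [8.8036 -4.5357; -4.5357 4.3571]
tr(P') = 13.1607


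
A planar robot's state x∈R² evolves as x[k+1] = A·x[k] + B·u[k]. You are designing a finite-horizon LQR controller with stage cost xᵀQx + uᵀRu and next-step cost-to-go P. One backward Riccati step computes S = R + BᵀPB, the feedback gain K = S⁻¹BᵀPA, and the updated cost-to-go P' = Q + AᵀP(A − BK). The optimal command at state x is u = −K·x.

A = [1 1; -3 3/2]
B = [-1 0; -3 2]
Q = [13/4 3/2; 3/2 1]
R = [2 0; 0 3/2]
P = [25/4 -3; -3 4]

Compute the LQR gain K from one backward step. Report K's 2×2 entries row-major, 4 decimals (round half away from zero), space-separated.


BᵀP = [2.7500 -9.0000; -6.0000 8.0000]
S = R + BᵀPB = [2 0; 0 3/2] + [24.2500 -18.0000; -18.0000 16.0000] = [26.2500 -18.0000; -18.0000 17.5000]
BᵀPA = [29.7500 -10.7500; -30.0000 6.0000]
K = S⁻¹·BᵀPA = [-0.1431 -0.5919; -1.8615 -0.2659]
A−BK = [0.8569 0.4081; 0.2936 0.2562]
AᵀP(A−BK) = [8.6630 2.3804; 2.3804 1.4829]
P' = Q + AᵀP(A−BK) = [11.9130 3.8804; 3.8804 2.4829]
tr(P') = 14.3959

-0.1431 -0.5919 -1.8615 -0.2659


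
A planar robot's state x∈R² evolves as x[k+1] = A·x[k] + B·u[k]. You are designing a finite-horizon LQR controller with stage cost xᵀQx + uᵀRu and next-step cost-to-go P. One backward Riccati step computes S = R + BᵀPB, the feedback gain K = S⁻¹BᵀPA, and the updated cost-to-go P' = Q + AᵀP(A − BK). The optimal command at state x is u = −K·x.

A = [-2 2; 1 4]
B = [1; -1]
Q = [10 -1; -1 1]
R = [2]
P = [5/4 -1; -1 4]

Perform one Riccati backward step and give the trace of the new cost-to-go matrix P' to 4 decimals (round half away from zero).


BᵀP = [2.2500 -5.0000]
S = R + BᵀPB = [2] + [7.2500] = [9.2500]
BᵀPA = [-9.5000 -15.5000]
K = S⁻¹·BᵀPA = [-1.0270 -1.6757]
A−BK = [-0.9730 3.6757; -0.0270 2.3243]
AᵀP(A−BK) = [3.2432 1.0811; 1.0811 27.0270]
P' = Q + AᵀP(A−BK) = [13.2432 0.0811; 0.0811 28.0270]
tr(P') = 41.2703

41.2703


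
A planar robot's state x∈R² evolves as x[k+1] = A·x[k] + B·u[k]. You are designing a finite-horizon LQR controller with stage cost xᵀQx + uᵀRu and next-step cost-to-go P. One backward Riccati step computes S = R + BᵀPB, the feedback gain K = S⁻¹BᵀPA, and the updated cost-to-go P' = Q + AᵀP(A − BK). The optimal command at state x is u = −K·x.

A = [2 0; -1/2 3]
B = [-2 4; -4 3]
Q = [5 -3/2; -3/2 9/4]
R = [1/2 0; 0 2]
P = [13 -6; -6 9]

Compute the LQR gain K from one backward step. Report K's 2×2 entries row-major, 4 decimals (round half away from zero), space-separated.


BᵀP = [-2.0000 -24.0000; 34.0000 3.0000]
S = R + BᵀPB = [1/2 0; 0 2] + [100.0000 -80.0000; -80.0000 145.0000] = [100.5000 -80.0000; -80.0000 147.0000]
BᵀPA = [8.0000 -72.0000; 66.5000 9.0000]
K = S⁻¹·BᵀPA = [0.7758 -1.1780; 0.8746 -0.5799]
A−BK = [0.0533 -0.0365; -0.0206 0.0276]
AᵀP(A−BK) = [1.8845 -1.5150; -1.5150 1.4026]
P' = Q + AᵀP(A−BK) = [6.8845 -3.0150; -3.0150 3.6526]
tr(P') = 10.5372

0.7758 -1.1780 0.8746 -0.5799


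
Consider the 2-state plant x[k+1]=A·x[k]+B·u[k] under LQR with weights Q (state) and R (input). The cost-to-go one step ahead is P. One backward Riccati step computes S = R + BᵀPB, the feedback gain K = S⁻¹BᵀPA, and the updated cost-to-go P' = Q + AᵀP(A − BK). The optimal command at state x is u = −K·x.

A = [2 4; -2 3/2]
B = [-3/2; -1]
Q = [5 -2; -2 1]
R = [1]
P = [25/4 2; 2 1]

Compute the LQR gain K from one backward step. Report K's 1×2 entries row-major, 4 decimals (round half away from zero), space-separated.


-0.6686 -2.3343

BᵀP = [-11.3750 -4.0000]
S = R + BᵀPB = [1] + [21.0625] = [22.0625]
BᵀPA = [-14.7500 -51.5000]
K = S⁻¹·BᵀPA = [-0.6686 -2.3343]
A−BK = [0.9972 0.4986; -2.6686 -0.8343]
AᵀP(A−BK) = [3.1388 2.5694; 2.5694 6.0347]
P' = Q + AᵀP(A−BK) = [8.1388 0.5694; 0.5694 7.0347]
tr(P') = 15.1735


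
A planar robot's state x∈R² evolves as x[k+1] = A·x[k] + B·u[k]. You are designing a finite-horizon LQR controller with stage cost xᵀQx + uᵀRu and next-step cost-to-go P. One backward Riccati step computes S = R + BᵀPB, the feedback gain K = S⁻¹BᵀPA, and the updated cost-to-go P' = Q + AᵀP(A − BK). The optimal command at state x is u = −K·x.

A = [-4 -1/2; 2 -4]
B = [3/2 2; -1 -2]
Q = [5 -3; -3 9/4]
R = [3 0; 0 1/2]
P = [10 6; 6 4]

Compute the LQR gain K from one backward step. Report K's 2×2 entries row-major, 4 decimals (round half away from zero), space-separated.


-0.8593 -1.4296 -2.0148 -1.0074

BᵀP = [9.0000 5.0000; 8.0000 4.0000]
S = R + BᵀPB = [3 0; 0 1/2] + [8.5000 8.0000; 8.0000 8.0000] = [11.5000 8.0000; 8.0000 8.5000]
BᵀPA = [-26.0000 -24.5000; -24.0000 -20.0000]
K = S⁻¹·BᵀPA = [-0.8593 -1.4296; -2.0148 -1.0074]
A−BK = [1.3185 3.6593; -2.8889 -7.4444]
AᵀP(A−BK) = [9.3037 16.6519; 16.6519 35.3259]
P' = Q + AᵀP(A−BK) = [14.3037 13.6519; 13.6519 37.5759]
tr(P') = 51.8796
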